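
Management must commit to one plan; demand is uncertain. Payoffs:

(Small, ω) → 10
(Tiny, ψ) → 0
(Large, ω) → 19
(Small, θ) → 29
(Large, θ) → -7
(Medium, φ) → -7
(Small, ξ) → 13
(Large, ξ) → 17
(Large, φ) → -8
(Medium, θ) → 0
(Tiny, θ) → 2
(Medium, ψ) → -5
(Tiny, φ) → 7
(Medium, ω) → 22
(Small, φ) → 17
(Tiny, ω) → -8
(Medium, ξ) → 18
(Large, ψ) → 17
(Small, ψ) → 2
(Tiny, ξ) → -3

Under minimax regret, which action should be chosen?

Small

Column bests: θ=29, φ=17, ψ=17, ω=22, ξ=18.
Tiny regrets: 27, 10, 17, 30, 21 → max 30
Small regrets: 0, 0, 15, 12, 5 → max 15
Medium regrets: 29, 24, 22, 0, 0 → max 29
Large regrets: 36, 25, 0, 3, 1 → max 36
Smallest max regret = 15 → Small.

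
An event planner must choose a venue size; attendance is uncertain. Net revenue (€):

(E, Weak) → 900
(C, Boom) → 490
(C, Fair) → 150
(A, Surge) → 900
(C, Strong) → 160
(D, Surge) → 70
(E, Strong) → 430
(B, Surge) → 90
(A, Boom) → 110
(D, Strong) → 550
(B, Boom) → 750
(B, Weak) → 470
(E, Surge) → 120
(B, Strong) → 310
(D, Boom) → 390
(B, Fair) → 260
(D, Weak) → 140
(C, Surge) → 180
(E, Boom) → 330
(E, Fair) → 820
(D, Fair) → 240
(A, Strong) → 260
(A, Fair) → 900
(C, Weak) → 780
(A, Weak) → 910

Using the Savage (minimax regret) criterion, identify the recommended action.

A

Column bests: Weak=910, Fair=900, Strong=550, Boom=750, Surge=900.
A regrets: 0, 0, 290, 640, 0 → max 640
B regrets: 440, 640, 240, 0, 810 → max 810
C regrets: 130, 750, 390, 260, 720 → max 750
D regrets: 770, 660, 0, 360, 830 → max 830
E regrets: 10, 80, 120, 420, 780 → max 780
Smallest max regret = 640 → A.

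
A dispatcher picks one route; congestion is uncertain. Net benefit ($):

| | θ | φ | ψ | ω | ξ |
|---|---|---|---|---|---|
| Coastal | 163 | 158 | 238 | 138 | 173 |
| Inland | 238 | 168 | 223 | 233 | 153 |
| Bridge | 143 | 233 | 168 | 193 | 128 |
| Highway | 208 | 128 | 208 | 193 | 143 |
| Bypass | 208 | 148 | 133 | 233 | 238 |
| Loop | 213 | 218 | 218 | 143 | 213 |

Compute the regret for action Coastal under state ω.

95

Best payoff under ω is 233.
Regret = 233 − 138 = 95.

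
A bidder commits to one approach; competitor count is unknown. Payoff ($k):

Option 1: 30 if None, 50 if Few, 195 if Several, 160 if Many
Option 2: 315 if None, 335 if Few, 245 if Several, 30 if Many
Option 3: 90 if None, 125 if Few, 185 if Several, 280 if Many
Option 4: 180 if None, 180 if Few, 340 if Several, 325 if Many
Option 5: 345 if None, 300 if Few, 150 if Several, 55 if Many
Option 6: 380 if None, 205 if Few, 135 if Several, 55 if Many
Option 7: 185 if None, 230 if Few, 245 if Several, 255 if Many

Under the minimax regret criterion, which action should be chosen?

Column bests: None=380, Few=335, Several=340, Many=325.
Option 1 regrets: 350, 285, 145, 165 → max 350
Option 2 regrets: 65, 0, 95, 295 → max 295
Option 3 regrets: 290, 210, 155, 45 → max 290
Option 4 regrets: 200, 155, 0, 0 → max 200
Option 5 regrets: 35, 35, 190, 270 → max 270
Option 6 regrets: 0, 130, 205, 270 → max 270
Option 7 regrets: 195, 105, 95, 70 → max 195
Smallest max regret = 195 → Option 7.

Option 7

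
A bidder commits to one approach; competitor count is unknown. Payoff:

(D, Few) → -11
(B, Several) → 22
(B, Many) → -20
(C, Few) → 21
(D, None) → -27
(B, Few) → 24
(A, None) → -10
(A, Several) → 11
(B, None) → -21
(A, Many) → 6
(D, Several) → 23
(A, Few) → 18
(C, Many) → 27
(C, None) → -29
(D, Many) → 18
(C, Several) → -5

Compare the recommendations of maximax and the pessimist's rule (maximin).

maximax → C; maximin → A (disagree)

Row maxima: A=18, B=24, C=27, D=23
Best best-case = 27 → C.
Row minima: A=-10, B=-21, C=-29, D=-27
Best worst-case = -10 → A.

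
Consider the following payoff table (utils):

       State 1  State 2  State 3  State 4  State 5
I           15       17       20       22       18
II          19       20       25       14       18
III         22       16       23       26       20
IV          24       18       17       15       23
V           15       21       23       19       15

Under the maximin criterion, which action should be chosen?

III

Row minima: I=15, II=14, III=16, IV=15, V=15
Best worst-case = 16 → III.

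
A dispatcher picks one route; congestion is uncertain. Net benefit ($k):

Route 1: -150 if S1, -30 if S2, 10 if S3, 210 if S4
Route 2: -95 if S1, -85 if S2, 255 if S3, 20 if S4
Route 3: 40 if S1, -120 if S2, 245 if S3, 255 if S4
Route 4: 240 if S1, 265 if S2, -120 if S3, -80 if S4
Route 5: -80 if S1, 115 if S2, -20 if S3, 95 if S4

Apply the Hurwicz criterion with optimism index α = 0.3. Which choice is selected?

Route 1: 0.3·210 + 0.7·(-150) = -42
Route 2: 0.3·255 + 0.7·(-95) = 10
Route 3: 0.3·255 + 0.7·(-120) = -7.5
Route 4: 0.3·265 + 0.7·(-120) = -4.5
Route 5: 0.3·115 + 0.7·(-80) = -21.5
Highest Hurwicz score = 10 → Route 2.

Route 2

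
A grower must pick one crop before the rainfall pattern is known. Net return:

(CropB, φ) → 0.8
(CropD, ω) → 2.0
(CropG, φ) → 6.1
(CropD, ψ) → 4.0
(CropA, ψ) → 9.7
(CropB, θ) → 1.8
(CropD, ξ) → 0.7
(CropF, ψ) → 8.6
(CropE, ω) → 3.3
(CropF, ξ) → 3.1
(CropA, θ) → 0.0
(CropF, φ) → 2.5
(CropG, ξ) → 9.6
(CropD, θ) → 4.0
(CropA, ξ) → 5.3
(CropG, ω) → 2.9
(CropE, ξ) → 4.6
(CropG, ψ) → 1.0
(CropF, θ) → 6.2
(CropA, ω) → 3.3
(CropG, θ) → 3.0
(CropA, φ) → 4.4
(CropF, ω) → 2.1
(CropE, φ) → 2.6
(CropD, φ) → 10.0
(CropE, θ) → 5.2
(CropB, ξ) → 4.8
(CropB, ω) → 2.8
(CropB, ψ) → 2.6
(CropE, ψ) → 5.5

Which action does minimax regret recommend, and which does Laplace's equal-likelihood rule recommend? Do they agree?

minimax regret → CropA; laplace → CropA (agree)

Column bests: θ=6.2, φ=10.0, ψ=9.7, ω=3.3, ξ=9.6.
CropE regrets: 1.0, 7.4, 4.2, 0.0, 5.0 → max 7.4
CropF regrets: 0.0, 7.5, 1.1, 1.2, 6.5 → max 7.5
CropA regrets: 6.2, 5.6, 0.0, 0.0, 4.3 → max 6.2
CropG regrets: 3.2, 3.9, 8.7, 0.4, 0.0 → max 8.7
CropB regrets: 4.4, 9.2, 7.1, 0.5, 4.8 → max 9.2
CropD regrets: 2.2, 0.0, 5.7, 1.3, 8.9 → max 8.9
Smallest max regret = 6.2 → CropA.
Row averages: CropE=4.24, CropF=4.5, CropA=4.54, CropG=4.52, CropB=2.56, CropD=4.14
Highest average = 4.54 → CropA.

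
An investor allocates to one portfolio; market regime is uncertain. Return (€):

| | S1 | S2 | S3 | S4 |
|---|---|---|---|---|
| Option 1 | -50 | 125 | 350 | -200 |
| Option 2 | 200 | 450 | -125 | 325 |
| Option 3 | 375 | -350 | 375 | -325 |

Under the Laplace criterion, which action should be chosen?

Row averages: Option 1=56.25, Option 2=212.5, Option 3=18.75
Highest average = 212.5 → Option 2.

Option 2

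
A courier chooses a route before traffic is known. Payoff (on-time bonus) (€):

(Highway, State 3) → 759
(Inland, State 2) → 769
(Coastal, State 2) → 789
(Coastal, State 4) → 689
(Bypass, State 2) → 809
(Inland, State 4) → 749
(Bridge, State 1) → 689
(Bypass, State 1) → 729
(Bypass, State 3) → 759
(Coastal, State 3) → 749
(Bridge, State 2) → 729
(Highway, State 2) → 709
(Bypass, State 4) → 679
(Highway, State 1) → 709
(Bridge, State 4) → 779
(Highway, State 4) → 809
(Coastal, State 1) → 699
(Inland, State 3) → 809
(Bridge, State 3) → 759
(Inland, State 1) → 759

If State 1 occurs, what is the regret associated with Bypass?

30

Best payoff under State 1 is 759.
Regret = 759 − 729 = 30.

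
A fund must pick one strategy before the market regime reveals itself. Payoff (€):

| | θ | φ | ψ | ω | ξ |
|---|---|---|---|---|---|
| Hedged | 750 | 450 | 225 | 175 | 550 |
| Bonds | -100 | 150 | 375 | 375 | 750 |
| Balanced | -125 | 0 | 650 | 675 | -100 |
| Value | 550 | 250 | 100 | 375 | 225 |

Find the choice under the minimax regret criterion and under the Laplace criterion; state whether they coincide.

Column bests: θ=750, φ=450, ψ=650, ω=675, ξ=750.
Hedged regrets: 0, 0, 425, 500, 200 → max 500
Bonds regrets: 850, 300, 275, 300, 0 → max 850
Balanced regrets: 875, 450, 0, 0, 850 → max 875
Value regrets: 200, 200, 550, 300, 525 → max 550
Smallest max regret = 500 → Hedged.
Row averages: Hedged=430, Bonds=310, Balanced=220, Value=300
Highest average = 430 → Hedged.

minimax regret → Hedged; laplace → Hedged (agree)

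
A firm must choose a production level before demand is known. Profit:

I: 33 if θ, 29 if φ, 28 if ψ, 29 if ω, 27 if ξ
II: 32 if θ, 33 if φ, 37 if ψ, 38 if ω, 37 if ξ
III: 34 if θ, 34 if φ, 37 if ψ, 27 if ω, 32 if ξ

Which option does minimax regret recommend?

II

Column bests: θ=34, φ=34, ψ=37, ω=38, ξ=37.
I regrets: 1, 5, 9, 9, 10 → max 10
II regrets: 2, 1, 0, 0, 0 → max 2
III regrets: 0, 0, 0, 11, 5 → max 11
Smallest max regret = 2 → II.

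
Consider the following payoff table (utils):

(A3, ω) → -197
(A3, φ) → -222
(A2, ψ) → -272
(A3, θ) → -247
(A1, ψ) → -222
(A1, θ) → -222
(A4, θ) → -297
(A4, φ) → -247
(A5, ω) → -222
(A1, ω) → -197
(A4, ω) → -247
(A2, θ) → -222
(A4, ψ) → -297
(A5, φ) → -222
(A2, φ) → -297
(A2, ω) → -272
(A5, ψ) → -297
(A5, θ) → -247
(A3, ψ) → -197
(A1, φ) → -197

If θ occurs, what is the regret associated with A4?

Best payoff under θ is -222.
Regret = -222 − (-297) = 75.

75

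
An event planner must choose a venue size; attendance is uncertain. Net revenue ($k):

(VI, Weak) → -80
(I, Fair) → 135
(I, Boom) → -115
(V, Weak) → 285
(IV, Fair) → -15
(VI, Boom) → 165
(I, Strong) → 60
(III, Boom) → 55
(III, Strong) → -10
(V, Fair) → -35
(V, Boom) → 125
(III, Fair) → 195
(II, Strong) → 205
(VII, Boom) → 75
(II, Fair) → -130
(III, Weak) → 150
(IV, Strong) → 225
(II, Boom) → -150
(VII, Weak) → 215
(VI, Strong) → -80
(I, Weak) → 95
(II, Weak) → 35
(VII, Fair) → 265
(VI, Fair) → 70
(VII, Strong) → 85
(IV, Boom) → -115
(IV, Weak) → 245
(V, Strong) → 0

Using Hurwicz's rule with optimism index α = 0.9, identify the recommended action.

I: 0.9·135 + 0.1·(-115) = 110
II: 0.9·205 + 0.1·(-150) = 169.5
III: 0.9·195 + 0.1·(-10) = 174.5
IV: 0.9·245 + 0.1·(-115) = 209
V: 0.9·285 + 0.1·(-35) = 253
VI: 0.9·165 + 0.1·(-80) = 140.5
VII: 0.9·265 + 0.1·75 = 246
Highest Hurwicz score = 253 → V.

V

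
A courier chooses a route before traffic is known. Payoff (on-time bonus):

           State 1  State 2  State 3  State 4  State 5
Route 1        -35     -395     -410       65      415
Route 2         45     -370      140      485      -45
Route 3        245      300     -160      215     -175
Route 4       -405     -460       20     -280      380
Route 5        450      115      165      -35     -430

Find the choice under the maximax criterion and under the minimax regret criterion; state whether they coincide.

maximax → Route 2; minimax regret → Route 3 (disagree)

Row maxima: Route 1=415, Route 2=485, Route 3=300, Route 4=380, Route 5=450
Best best-case = 485 → Route 2.
Column bests: State 1=450, State 2=300, State 3=165, State 4=485, State 5=415.
Route 1 regrets: 485, 695, 575, 420, 0 → max 695
Route 2 regrets: 405, 670, 25, 0, 460 → max 670
Route 3 regrets: 205, 0, 325, 270, 590 → max 590
Route 4 regrets: 855, 760, 145, 765, 35 → max 855
Route 5 regrets: 0, 185, 0, 520, 845 → max 845
Smallest max regret = 590 → Route 3.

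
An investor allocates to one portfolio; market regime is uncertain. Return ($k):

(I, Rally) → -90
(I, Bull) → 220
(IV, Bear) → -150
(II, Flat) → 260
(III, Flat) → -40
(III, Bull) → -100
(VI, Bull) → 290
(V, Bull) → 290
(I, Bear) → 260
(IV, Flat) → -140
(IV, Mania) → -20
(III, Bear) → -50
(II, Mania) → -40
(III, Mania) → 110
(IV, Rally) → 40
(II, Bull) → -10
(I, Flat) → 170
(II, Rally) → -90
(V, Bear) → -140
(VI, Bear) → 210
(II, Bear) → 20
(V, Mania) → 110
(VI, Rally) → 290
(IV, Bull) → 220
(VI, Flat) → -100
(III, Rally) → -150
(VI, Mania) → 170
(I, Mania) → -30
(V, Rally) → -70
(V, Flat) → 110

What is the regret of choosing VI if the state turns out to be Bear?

Best payoff under Bear is 260.
Regret = 260 − 210 = 50.

50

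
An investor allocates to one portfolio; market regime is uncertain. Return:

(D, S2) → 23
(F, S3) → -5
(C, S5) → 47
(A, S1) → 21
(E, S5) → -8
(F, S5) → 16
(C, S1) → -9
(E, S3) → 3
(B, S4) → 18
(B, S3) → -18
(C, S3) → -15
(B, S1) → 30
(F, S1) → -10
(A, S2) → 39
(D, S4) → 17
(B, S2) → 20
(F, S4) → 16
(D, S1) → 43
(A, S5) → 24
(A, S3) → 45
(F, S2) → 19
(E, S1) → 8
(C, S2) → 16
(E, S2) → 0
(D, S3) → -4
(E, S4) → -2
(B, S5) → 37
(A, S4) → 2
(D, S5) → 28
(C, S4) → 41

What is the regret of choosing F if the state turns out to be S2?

20

Best payoff under S2 is 39.
Regret = 39 − 19 = 20.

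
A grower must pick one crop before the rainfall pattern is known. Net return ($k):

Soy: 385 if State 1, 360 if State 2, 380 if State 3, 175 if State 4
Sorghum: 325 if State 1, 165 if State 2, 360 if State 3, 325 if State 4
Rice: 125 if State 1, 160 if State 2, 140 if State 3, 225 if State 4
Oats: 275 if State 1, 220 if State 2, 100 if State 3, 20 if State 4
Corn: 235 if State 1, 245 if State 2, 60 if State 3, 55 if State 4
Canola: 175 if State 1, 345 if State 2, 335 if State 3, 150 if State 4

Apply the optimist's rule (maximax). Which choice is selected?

Soy

Row maxima: Soy=385, Sorghum=360, Rice=225, Oats=275, Corn=245, Canola=345
Best best-case = 385 → Soy.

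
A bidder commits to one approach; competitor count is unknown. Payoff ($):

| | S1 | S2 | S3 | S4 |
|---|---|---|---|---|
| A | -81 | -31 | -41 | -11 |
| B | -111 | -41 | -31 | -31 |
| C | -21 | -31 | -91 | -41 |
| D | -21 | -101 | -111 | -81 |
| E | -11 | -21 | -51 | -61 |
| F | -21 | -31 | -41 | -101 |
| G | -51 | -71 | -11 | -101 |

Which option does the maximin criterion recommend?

Row minima: A=-81, B=-111, C=-91, D=-111, E=-61, F=-101, G=-101
Best worst-case = -61 → E.

E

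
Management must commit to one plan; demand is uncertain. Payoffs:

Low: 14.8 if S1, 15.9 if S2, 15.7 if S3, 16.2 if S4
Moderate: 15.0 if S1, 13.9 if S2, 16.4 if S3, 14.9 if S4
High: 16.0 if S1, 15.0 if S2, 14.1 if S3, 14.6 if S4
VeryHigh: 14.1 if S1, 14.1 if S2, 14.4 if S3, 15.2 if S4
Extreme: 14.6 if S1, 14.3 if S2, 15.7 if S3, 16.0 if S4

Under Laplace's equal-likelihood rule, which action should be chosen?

Row averages: Low=15.65, Moderate=15.05, High=14.925, VeryHigh=14.45, Extreme=15.15
Highest average = 15.65 → Low.

Low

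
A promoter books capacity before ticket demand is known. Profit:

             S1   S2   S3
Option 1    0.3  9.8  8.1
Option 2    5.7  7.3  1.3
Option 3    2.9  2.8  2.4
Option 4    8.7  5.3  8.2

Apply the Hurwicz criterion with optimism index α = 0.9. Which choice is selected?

Option 1: 0.9·9.8 + 0.1·0.3 = 8.85
Option 2: 0.9·7.3 + 0.1·1.3 = 6.7
Option 3: 0.9·2.9 + 0.1·2.4 = 2.85
Option 4: 0.9·8.7 + 0.1·5.3 = 8.36
Highest Hurwicz score = 8.85 → Option 1.

Option 1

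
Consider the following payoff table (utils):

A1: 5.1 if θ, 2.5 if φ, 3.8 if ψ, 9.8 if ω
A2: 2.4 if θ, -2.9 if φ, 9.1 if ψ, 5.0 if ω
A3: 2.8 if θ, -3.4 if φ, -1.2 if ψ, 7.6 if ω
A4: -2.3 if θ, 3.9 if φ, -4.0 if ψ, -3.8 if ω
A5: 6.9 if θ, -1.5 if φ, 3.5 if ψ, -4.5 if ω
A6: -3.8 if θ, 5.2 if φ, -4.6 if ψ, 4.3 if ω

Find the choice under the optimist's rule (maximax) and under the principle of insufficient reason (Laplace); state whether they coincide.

Row maxima: A1=9.8, A2=9.1, A3=7.6, A4=3.9, A5=6.9, A6=5.2
Best best-case = 9.8 → A1.
Row averages: A1=5.3, A2=3.4, A3=1.45, A4=-1.55, A5=1.1, A6=0.275
Highest average = 5.3 → A1.

maximax → A1; laplace → A1 (agree)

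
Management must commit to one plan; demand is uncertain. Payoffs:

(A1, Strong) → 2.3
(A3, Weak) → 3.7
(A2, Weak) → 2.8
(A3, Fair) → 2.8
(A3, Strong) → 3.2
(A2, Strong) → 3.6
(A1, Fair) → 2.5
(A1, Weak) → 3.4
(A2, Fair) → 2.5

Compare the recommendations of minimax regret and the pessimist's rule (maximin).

minimax regret → A3; maximin → A3 (agree)

Column bests: Weak=3.7, Fair=2.8, Strong=3.6.
A1 regrets: 0.3, 0.3, 1.3 → max 1.3
A2 regrets: 0.9, 0.3, 0.0 → max 0.9
A3 regrets: 0.0, 0.0, 0.4 → max 0.4
Smallest max regret = 0.4 → A3.
Row minima: A1=2.3, A2=2.5, A3=2.8
Best worst-case = 2.8 → A3.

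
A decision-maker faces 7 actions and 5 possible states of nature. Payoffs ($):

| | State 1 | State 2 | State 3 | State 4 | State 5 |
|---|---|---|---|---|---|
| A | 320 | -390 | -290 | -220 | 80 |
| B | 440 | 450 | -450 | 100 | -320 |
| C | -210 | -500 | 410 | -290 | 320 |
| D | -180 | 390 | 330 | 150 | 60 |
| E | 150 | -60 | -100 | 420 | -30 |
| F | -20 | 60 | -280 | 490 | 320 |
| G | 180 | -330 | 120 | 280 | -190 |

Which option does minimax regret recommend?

Column bests: State 1=440, State 2=450, State 3=410, State 4=490, State 5=320.
A regrets: 120, 840, 700, 710, 240 → max 840
B regrets: 0, 0, 860, 390, 640 → max 860
C regrets: 650, 950, 0, 780, 0 → max 950
D regrets: 620, 60, 80, 340, 260 → max 620
E regrets: 290, 510, 510, 70, 350 → max 510
F regrets: 460, 390, 690, 0, 0 → max 690
G regrets: 260, 780, 290, 210, 510 → max 780
Smallest max regret = 510 → E.

E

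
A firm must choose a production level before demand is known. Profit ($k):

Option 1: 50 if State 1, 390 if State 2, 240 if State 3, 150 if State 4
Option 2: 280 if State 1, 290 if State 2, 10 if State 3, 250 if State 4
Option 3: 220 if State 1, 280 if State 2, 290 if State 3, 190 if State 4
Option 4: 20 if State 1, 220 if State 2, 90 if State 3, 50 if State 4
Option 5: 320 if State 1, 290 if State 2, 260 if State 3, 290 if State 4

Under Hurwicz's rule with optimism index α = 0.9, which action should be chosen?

Option 1: 0.9·390 + 0.1·50 = 356
Option 2: 0.9·290 + 0.1·10 = 262
Option 3: 0.9·290 + 0.1·190 = 280
Option 4: 0.9·220 + 0.1·20 = 200
Option 5: 0.9·320 + 0.1·260 = 314
Highest Hurwicz score = 356 → Option 1.

Option 1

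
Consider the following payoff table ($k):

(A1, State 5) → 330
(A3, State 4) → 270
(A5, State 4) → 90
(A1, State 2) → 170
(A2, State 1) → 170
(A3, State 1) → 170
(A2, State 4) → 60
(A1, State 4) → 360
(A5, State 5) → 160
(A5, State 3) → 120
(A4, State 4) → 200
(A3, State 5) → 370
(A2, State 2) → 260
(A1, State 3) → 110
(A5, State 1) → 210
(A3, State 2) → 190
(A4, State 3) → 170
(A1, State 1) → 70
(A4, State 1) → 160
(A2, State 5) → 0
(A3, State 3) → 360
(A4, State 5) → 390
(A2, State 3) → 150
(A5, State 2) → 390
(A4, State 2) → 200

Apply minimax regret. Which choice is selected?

Column bests: State 1=210, State 2=390, State 3=360, State 4=360, State 5=390.
A1 regrets: 140, 220, 250, 0, 60 → max 250
A2 regrets: 40, 130, 210, 300, 390 → max 390
A3 regrets: 40, 200, 0, 90, 20 → max 200
A4 regrets: 50, 190, 190, 160, 0 → max 190
A5 regrets: 0, 0, 240, 270, 230 → max 270
Smallest max regret = 190 → A4.

A4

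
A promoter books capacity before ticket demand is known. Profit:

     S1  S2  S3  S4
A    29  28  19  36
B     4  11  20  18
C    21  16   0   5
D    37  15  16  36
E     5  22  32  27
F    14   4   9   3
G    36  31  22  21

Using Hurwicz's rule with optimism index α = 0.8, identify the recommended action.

A: 0.8·36 + 0.2·19 = 32.6
B: 0.8·20 + 0.2·4 = 16.8
C: 0.8·21 + 0.2·0 = 16.8
D: 0.8·37 + 0.2·15 = 32.6
E: 0.8·32 + 0.2·5 = 26.6
F: 0.8·14 + 0.2·3 = 11.8
G: 0.8·36 + 0.2·21 = 33
Highest Hurwicz score = 33 → G.

G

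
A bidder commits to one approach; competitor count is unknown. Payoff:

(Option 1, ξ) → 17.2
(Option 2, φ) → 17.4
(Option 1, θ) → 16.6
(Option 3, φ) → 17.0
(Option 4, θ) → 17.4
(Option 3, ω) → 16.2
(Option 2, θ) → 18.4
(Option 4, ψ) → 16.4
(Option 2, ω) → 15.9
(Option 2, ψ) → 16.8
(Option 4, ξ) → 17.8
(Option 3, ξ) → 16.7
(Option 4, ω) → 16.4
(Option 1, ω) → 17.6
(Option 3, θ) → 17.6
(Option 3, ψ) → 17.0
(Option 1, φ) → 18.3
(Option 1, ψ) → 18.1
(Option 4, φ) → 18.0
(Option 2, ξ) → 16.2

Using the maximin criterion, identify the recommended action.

Row minima: Option 1=16.6, Option 2=15.9, Option 3=16.2, Option 4=16.4
Best worst-case = 16.6 → Option 1.

Option 1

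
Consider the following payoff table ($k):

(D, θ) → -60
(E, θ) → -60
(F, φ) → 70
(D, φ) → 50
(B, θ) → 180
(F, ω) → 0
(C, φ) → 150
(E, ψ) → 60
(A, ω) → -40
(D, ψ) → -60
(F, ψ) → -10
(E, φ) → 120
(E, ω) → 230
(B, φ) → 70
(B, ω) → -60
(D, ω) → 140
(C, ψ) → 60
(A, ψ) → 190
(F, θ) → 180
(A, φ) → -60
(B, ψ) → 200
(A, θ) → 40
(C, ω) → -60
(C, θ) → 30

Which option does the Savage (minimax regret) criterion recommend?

Column bests: θ=180, φ=150, ψ=200, ω=230.
A regrets: 140, 210, 10, 270 → max 270
B regrets: 0, 80, 0, 290 → max 290
C regrets: 150, 0, 140, 290 → max 290
D regrets: 240, 100, 260, 90 → max 260
E regrets: 240, 30, 140, 0 → max 240
F regrets: 0, 80, 210, 230 → max 230
Smallest max regret = 230 → F.

F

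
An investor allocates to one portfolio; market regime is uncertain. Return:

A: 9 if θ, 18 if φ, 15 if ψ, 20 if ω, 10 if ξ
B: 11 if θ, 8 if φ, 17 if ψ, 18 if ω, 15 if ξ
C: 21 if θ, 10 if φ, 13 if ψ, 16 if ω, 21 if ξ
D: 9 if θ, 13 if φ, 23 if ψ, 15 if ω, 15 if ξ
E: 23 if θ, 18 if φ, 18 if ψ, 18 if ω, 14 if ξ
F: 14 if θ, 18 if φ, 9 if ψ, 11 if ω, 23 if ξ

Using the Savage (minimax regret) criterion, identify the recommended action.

E

Column bests: θ=23, φ=18, ψ=23, ω=20, ξ=23.
A regrets: 14, 0, 8, 0, 13 → max 14
B regrets: 12, 10, 6, 2, 8 → max 12
C regrets: 2, 8, 10, 4, 2 → max 10
D regrets: 14, 5, 0, 5, 8 → max 14
E regrets: 0, 0, 5, 2, 9 → max 9
F regrets: 9, 0, 14, 9, 0 → max 14
Smallest max regret = 9 → E.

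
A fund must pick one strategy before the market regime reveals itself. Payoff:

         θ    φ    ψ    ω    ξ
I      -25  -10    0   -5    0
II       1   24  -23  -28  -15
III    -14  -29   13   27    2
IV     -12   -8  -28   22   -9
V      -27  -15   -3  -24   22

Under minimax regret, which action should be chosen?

Column bests: θ=1, φ=24, ψ=13, ω=27, ξ=22.
I regrets: 26, 34, 13, 32, 22 → max 34
II regrets: 0, 0, 36, 55, 37 → max 55
III regrets: 15, 53, 0, 0, 20 → max 53
IV regrets: 13, 32, 41, 5, 31 → max 41
V regrets: 28, 39, 16, 51, 0 → max 51
Smallest max regret = 34 → I.

I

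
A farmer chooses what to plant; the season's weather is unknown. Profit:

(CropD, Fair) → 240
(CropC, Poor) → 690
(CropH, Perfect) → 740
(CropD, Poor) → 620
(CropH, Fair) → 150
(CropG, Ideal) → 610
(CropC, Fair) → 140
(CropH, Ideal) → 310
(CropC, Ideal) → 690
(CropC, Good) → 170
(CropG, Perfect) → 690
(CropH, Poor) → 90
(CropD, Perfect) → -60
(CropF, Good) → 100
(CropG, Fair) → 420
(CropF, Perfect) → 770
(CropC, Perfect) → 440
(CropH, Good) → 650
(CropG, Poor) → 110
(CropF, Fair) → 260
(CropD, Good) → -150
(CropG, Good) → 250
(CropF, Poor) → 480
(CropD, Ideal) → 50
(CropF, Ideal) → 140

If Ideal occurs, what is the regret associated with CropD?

Best payoff under Ideal is 690.
Regret = 690 − 50 = 640.

640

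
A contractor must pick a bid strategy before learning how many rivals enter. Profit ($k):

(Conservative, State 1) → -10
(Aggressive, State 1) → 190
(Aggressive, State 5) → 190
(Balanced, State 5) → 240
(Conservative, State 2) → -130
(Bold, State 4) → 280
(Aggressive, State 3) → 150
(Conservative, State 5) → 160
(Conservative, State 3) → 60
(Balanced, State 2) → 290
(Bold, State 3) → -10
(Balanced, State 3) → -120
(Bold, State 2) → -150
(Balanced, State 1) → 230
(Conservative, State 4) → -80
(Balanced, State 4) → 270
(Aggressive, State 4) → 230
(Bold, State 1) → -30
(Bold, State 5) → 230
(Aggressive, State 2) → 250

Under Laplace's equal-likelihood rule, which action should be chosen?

Aggressive

Row averages: Conservative=0, Balanced=182, Aggressive=202, Bold=64
Highest average = 202 → Aggressive.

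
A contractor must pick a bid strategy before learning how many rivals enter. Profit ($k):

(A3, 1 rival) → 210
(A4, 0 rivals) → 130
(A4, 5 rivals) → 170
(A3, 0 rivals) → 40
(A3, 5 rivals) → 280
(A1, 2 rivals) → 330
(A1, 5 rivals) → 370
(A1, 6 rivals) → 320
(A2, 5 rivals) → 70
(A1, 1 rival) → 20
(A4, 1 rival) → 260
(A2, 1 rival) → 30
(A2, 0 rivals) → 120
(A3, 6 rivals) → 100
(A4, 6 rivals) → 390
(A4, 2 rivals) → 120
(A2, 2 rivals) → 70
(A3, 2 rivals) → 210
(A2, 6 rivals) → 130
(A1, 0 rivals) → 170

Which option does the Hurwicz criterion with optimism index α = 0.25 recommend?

A1: 0.25·370 + 0.75·20 = 107.5
A2: 0.25·130 + 0.75·30 = 55
A3: 0.25·280 + 0.75·40 = 100
A4: 0.25·390 + 0.75·120 = 187.5
Highest Hurwicz score = 187.5 → A4.

A4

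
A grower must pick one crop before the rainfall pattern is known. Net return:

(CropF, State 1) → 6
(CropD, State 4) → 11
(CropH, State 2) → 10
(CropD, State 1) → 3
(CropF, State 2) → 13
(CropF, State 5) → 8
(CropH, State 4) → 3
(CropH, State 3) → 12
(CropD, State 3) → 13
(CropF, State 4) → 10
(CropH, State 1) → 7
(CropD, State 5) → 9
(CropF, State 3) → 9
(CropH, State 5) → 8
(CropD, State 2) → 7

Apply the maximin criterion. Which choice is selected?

CropF

Row minima: CropH=3, CropF=6, CropD=3
Best worst-case = 6 → CropF.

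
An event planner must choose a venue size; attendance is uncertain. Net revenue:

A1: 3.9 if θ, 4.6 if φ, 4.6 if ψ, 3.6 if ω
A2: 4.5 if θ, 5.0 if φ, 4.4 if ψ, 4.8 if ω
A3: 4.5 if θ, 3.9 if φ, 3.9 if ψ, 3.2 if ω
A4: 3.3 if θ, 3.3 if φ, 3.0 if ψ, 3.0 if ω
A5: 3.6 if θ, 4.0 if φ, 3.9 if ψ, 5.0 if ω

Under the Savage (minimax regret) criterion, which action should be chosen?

Column bests: θ=4.5, φ=5.0, ψ=4.6, ω=5.0.
A1 regrets: 0.6, 0.4, 0.0, 1.4 → max 1.4
A2 regrets: 0.0, 0.0, 0.2, 0.2 → max 0.2
A3 regrets: 0.0, 1.1, 0.7, 1.8 → max 1.8
A4 regrets: 1.2, 1.7, 1.6, 2.0 → max 2.0
A5 regrets: 0.9, 1.0, 0.7, 0.0 → max 1.0
Smallest max regret = 0.2 → A2.

A2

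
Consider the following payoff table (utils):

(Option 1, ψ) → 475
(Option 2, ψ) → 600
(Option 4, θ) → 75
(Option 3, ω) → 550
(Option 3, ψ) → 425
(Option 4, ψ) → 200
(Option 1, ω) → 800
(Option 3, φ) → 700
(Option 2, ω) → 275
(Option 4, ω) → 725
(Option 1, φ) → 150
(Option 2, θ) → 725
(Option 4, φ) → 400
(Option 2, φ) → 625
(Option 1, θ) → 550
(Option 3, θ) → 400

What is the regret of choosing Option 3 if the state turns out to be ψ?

Best payoff under ψ is 600.
Regret = 600 − 425 = 175.

175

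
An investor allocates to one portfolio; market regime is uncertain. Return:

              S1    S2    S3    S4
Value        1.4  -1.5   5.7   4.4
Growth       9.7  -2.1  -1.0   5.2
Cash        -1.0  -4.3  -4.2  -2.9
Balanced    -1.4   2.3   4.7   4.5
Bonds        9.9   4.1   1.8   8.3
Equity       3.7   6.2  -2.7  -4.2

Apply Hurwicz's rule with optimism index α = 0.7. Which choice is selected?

Value: 0.7·5.7 + 0.3·(-1.5) = 3.54
Growth: 0.7·9.7 + 0.3·(-2.1) = 6.16
Cash: 0.7·(-1.0) + 0.3·(-4.3) = -1.99
Balanced: 0.7·4.7 + 0.3·(-1.4) = 2.87
Bonds: 0.7·9.9 + 0.3·1.8 = 7.47
Equity: 0.7·6.2 + 0.3·(-4.2) = 3.08
Highest Hurwicz score = 7.47 → Bonds.

Bonds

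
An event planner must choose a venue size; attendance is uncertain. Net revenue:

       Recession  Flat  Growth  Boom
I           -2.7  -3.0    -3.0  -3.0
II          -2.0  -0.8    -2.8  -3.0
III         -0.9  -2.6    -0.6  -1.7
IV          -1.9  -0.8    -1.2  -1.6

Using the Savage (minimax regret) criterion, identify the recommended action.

IV

Column bests: Recession=-0.9, Flat=-0.8, Growth=-0.6, Boom=-1.6.
I regrets: 1.8, 2.2, 2.4, 1.4 → max 2.4
II regrets: 1.1, 0.0, 2.2, 1.4 → max 2.2
III regrets: 0.0, 1.8, 0.0, 0.1 → max 1.8
IV regrets: 1.0, 0.0, 0.6, 0.0 → max 1.0
Smallest max regret = 1.0 → IV.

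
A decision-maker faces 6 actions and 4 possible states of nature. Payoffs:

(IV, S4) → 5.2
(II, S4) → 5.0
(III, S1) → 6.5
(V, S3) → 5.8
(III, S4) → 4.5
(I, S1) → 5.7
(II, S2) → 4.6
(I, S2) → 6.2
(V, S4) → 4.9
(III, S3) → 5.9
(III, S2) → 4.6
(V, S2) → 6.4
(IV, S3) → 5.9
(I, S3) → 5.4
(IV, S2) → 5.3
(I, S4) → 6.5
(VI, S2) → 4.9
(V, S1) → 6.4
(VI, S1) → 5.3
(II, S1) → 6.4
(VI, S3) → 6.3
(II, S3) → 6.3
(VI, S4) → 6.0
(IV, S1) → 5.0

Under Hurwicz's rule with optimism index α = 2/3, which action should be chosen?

I: 2/3·6.5 + 1/3·5.4 = 92/15
II: 2/3·6.4 + 1/3·4.6 = 5.8
III: 2/3·6.5 + 1/3·4.5 = 35/6
IV: 2/3·5.9 + 1/3·5.0 = 5.6
V: 2/3·6.4 + 1/3·4.9 = 5.9
VI: 2/3·6.3 + 1/3·4.9 = 35/6
Highest Hurwicz score = 92/15 → I.

I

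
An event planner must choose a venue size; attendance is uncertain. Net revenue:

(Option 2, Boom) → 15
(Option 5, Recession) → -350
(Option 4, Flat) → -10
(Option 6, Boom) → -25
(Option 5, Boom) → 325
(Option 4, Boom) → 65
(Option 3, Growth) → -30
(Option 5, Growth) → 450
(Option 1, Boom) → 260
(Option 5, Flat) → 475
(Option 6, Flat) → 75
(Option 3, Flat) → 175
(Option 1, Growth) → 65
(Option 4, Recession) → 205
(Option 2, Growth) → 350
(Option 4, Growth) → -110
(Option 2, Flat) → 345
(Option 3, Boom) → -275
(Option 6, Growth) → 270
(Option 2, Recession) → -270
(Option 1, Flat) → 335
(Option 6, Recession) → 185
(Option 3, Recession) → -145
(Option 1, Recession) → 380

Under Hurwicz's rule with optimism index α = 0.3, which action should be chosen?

Option 1: 0.3·380 + 0.7·65 = 159.5
Option 2: 0.3·350 + 0.7·(-270) = -84
Option 3: 0.3·175 + 0.7·(-275) = -140
Option 4: 0.3·205 + 0.7·(-110) = -15.5
Option 5: 0.3·475 + 0.7·(-350) = -102.5
Option 6: 0.3·270 + 0.7·(-25) = 63.5
Highest Hurwicz score = 159.5 → Option 1.

Option 1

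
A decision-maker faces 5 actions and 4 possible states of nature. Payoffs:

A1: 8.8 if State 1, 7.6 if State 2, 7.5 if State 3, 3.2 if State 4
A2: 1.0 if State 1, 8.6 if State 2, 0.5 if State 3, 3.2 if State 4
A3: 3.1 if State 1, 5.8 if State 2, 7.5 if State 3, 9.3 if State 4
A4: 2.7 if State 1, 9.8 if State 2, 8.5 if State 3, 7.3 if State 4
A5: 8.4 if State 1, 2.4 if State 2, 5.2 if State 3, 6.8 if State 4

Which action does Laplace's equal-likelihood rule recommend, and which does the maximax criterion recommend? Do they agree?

Row averages: A1=6.775, A2=3.325, A3=6.425, A4=7.075, A5=5.7
Highest average = 7.075 → A4.
Row maxima: A1=8.8, A2=8.6, A3=9.3, A4=9.8, A5=8.4
Best best-case = 9.8 → A4.

laplace → A4; maximax → A4 (agree)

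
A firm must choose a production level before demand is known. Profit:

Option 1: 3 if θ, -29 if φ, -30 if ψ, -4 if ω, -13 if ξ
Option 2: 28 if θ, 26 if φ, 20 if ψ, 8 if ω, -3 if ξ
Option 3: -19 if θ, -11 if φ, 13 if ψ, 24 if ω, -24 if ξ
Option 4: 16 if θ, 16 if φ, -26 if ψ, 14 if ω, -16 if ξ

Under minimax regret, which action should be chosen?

Option 2

Column bests: θ=28, φ=26, ψ=20, ω=24, ξ=-3.
Option 1 regrets: 25, 55, 50, 28, 10 → max 55
Option 2 regrets: 0, 0, 0, 16, 0 → max 16
Option 3 regrets: 47, 37, 7, 0, 21 → max 47
Option 4 regrets: 12, 10, 46, 10, 13 → max 46
Smallest max regret = 16 → Option 2.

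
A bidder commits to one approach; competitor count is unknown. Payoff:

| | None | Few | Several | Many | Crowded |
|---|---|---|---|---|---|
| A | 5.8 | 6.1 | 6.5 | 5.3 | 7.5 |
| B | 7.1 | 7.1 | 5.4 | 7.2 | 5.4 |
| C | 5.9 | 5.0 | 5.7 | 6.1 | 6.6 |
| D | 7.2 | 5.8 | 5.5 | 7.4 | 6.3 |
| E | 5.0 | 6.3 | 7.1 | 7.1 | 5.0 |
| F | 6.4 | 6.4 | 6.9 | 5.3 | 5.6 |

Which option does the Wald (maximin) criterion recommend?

Row minima: A=5.3, B=5.4, C=5.0, D=5.5, E=5.0, F=5.3
Best worst-case = 5.5 → D.

D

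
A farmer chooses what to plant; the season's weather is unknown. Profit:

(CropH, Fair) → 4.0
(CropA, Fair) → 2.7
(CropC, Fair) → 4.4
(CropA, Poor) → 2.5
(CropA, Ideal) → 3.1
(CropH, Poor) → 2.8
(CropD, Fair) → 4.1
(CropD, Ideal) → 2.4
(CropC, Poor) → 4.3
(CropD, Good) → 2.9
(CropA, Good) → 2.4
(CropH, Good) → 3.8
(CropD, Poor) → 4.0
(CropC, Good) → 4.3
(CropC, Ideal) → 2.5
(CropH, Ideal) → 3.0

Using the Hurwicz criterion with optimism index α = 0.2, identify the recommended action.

CropH: 0.2·4.0 + 0.8·2.8 = 3.04
CropA: 0.2·3.1 + 0.8·2.4 = 2.54
CropD: 0.2·4.1 + 0.8·2.4 = 2.74
CropC: 0.2·4.4 + 0.8·2.5 = 2.88
Highest Hurwicz score = 3.04 → CropH.

CropH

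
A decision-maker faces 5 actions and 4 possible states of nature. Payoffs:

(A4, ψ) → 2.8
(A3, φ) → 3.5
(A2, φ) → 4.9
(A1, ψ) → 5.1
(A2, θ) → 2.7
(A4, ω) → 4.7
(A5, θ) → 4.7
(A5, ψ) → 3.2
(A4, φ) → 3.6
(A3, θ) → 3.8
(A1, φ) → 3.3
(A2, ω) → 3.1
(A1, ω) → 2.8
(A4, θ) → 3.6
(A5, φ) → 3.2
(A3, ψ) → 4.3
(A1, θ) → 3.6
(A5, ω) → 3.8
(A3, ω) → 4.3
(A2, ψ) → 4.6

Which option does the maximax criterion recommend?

Row maxima: A1=5.1, A2=4.9, A3=4.3, A4=4.7, A5=4.7
Best best-case = 5.1 → A1.

A1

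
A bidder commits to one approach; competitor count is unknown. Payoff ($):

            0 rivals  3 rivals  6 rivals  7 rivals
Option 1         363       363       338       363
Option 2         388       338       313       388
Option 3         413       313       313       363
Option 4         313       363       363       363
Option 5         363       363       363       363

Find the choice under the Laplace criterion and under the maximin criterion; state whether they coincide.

laplace → Option 5; maximin → Option 5 (agree)

Row averages: Option 1=356.75, Option 2=356.75, Option 3=350.5, Option 4=350.5, Option 5=363
Highest average = 363 → Option 5.
Row minima: Option 1=338, Option 2=313, Option 3=313, Option 4=313, Option 5=363
Best worst-case = 363 → Option 5.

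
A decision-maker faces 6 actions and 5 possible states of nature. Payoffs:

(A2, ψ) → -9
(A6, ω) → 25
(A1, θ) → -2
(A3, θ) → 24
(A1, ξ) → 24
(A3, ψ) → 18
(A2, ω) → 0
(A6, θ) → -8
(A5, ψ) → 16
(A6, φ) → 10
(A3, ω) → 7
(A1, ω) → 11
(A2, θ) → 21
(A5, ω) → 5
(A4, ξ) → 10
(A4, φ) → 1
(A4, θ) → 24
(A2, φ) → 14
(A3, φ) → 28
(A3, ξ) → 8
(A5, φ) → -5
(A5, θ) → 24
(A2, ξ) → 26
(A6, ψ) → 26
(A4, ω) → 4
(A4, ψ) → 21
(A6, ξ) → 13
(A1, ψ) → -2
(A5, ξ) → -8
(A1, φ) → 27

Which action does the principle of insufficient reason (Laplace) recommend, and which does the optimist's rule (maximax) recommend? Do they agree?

laplace → A3; maximax → A3 (agree)

Row averages: A1=11.6, A2=10.4, A3=17, A4=12, A5=6.4, A6=13.2
Highest average = 17 → A3.
Row maxima: A1=27, A2=26, A3=28, A4=24, A5=24, A6=26
Best best-case = 28 → A3.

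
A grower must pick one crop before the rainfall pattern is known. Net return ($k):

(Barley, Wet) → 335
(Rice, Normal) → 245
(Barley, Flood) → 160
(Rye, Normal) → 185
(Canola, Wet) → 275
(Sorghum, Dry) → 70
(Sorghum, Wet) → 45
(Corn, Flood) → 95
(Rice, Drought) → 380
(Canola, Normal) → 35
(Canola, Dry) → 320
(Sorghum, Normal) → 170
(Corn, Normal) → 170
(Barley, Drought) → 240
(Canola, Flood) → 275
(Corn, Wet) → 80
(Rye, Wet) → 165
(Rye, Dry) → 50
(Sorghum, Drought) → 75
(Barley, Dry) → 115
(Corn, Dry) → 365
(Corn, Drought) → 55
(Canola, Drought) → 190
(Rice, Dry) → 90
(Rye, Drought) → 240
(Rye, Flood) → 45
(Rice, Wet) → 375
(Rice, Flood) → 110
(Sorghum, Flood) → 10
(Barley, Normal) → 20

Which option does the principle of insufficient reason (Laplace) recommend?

Row averages: Rye=137, Canola=219, Rice=240, Barley=174, Corn=153, Sorghum=74
Highest average = 240 → Rice.

Rice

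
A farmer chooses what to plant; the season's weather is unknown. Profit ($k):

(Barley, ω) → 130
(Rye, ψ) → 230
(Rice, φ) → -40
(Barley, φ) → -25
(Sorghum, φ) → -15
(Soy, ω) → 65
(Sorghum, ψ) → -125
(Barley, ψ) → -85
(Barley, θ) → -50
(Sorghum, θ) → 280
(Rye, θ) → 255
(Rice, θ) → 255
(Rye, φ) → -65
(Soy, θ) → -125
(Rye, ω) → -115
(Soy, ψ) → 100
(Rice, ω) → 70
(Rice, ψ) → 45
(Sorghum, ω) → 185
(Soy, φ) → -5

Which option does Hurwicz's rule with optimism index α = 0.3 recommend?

Rice

Barley: 0.3·130 + 0.7·(-85) = -20.5
Rice: 0.3·255 + 0.7·(-40) = 48.5
Soy: 0.3·100 + 0.7·(-125) = -57.5
Rye: 0.3·255 + 0.7·(-115) = -4
Sorghum: 0.3·280 + 0.7·(-125) = -3.5
Highest Hurwicz score = 48.5 → Rice.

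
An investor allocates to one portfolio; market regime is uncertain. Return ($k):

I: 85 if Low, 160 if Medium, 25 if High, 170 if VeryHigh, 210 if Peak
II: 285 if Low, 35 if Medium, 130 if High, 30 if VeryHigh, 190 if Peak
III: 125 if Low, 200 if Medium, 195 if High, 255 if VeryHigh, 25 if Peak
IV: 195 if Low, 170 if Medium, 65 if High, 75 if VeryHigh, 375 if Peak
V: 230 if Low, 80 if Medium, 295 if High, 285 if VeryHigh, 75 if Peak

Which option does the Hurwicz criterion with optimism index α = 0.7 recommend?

I: 0.7·210 + 0.3·25 = 154.5
II: 0.7·285 + 0.3·30 = 208.5
III: 0.7·255 + 0.3·25 = 186
IV: 0.7·375 + 0.3·65 = 282
V: 0.7·295 + 0.3·75 = 229
Highest Hurwicz score = 282 → IV.

IV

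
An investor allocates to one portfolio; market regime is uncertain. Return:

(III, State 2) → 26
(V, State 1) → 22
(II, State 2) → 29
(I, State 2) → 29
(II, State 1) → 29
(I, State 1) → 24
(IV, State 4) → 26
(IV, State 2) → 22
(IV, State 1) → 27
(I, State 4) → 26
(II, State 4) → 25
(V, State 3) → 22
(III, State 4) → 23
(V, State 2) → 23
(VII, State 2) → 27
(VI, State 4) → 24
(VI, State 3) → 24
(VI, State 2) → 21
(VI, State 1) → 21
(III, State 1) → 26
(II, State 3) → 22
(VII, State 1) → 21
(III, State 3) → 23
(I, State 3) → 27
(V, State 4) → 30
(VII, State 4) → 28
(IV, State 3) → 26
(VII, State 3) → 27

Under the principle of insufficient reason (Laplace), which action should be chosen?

Row averages: I=26.5, II=26.25, III=24.5, IV=25.25, V=24.25, VI=22.5, VII=25.75
Highest average = 26.5 → I.

I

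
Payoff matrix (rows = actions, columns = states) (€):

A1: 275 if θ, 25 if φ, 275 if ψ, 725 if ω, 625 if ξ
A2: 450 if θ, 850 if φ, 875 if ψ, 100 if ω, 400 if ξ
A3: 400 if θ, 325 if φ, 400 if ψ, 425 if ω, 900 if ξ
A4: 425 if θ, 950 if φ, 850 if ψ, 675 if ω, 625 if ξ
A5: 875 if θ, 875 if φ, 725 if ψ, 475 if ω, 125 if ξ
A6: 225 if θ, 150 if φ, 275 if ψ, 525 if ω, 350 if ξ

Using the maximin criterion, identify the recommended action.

A4

Row minima: A1=25, A2=100, A3=325, A4=425, A5=125, A6=150
Best worst-case = 425 → A4.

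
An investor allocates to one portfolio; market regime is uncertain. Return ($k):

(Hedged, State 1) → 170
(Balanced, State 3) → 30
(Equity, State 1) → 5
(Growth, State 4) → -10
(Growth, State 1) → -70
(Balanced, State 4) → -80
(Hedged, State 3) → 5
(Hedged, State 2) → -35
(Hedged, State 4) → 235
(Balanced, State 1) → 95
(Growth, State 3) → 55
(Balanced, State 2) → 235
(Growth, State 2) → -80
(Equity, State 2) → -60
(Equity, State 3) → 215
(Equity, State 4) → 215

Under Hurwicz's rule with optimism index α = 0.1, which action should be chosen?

Hedged

Balanced: 0.1·235 + 0.9·(-80) = -48.5
Hedged: 0.1·235 + 0.9·(-35) = -8
Equity: 0.1·215 + 0.9·(-60) = -32.5
Growth: 0.1·55 + 0.9·(-80) = -66.5
Highest Hurwicz score = -8 → Hedged.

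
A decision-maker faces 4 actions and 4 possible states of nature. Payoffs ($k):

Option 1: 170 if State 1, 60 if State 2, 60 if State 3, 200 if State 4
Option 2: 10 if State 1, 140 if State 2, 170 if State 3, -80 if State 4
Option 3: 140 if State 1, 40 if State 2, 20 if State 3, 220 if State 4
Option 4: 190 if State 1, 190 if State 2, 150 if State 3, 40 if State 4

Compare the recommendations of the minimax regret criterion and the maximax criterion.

minimax regret → Option 1; maximax → Option 3 (disagree)

Column bests: State 1=190, State 2=190, State 3=170, State 4=220.
Option 1 regrets: 20, 130, 110, 20 → max 130
Option 2 regrets: 180, 50, 0, 300 → max 300
Option 3 regrets: 50, 150, 150, 0 → max 150
Option 4 regrets: 0, 0, 20, 180 → max 180
Smallest max regret = 130 → Option 1.
Row maxima: Option 1=200, Option 2=170, Option 3=220, Option 4=190
Best best-case = 220 → Option 3.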